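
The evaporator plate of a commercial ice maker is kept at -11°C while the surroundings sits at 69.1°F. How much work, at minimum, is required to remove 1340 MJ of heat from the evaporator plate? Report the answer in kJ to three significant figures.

In absolute terms T_C = 262.15 K and T_H = 293.76 K, so ΔT = 31.61 K.
The reversible limit is COP_R = T_C/ΔT = 8.293, so W_min = Q_C/COP = Q_C·ΔT/T_C.
W_min = 1340 × 31.61/262.15 = 161.6 MJ = 161600 kJ.

162000 kJ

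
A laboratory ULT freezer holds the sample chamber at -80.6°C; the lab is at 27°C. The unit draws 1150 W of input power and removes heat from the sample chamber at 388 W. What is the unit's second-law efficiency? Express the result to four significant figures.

COP_actual = Q̇_C/Ẇ = 388.0/1150 = 0.3374.
In absolute terms T_C = 192.55 K and T_H = 300.15 K, so ΔT = 107.6 K.
COP_Carnot = T_C/ΔT = 192.55/107.6 = 1.789.
η_II = COP_actual/COP_Carnot = 0.3374/1.789 = 0.1885.

0.1885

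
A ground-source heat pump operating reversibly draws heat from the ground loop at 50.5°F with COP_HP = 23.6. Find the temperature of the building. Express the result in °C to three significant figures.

COP_HP = T_H/(T_H − T_C) rearranges to T_H = COP·T_C/(COP − 1).
With T_C = 283.43 K, T_H = 23.6 × 283.43/22.60 = 295.97 K.
Converting, 295.97 K = 22.82°C.

22.8 °C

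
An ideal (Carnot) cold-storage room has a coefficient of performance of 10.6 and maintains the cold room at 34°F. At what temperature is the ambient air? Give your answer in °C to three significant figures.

27.0 °C

COP_R = T_C/(T_H − T_C) gives T_H − T_C = T_C/COP.
With T_C = 274.26 K, T_H = 274.26 × (1 + 1/10.6) = 300.13 K.
Converting, 300.13 K = 26.98°C.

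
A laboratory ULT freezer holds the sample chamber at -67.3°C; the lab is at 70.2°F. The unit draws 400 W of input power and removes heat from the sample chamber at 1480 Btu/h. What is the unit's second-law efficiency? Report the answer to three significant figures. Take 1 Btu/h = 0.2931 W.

Converting, Q̇_C = 1480 Btu/h = 433.8 W, so COP_actual = Q̇_C/Ẇ = 433.8/400.0 = 1.084.
In absolute terms T_C = 205.85 K and T_H = 294.37 K, so ΔT = 88.52 K.
COP_Carnot = T_C/ΔT = 205.85/88.52 = 2.325.
η_II = COP_actual/COP_Carnot = 1.084/2.325 = 0.4664.

0.466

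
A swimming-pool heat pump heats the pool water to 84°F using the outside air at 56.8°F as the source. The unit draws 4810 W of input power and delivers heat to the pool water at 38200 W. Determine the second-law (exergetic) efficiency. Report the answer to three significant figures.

COP_actual = Q̇_H/Ẇ = 38200/4810 = 7.942.
In absolute terms T_C = 286.93 K and T_H = 302.04 K, so ΔT = 15.11 K.
COP_Carnot = T_H/ΔT = 302.04/15.11 = 19.99.
η_II = COP_actual/COP_Carnot = 7.942/19.99 = 0.3973.

0.397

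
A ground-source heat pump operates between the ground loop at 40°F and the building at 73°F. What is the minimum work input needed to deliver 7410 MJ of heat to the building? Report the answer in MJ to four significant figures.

In absolute terms T_C = 277.59 K and T_H = 295.93 K, so ΔT = 18.33 K.
The reversible limit is COP_HP = T_H/ΔT = 16.14, so W_min = Q_H/COP = Q_H·ΔT/T_H.
W_min = 7410 × 18.33/295.93 = 459.1 MJ.

459.1 MJ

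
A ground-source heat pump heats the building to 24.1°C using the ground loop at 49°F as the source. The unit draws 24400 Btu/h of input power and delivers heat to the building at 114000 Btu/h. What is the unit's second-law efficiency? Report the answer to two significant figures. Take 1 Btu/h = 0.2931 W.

0.23

COP_actual = Q̇_H/Ẇ = 114000/24400 = 4.672.
In absolute terms T_C = 282.59 K and T_H = 297.25 K, so ΔT = 14.66 K.
COP_Carnot = T_H/ΔT = 297.25/14.66 = 20.28.
η_II = COP_actual/COP_Carnot = 4.672/20.28 = 0.2304.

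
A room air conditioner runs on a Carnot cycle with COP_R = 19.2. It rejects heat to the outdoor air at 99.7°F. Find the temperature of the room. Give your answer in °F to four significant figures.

For a Carnot refrigerator COP_R = T_C/(T_H − T_C), so T_C = COP·T_H/(1 + COP).
With T_H = 310.76 K, T_C = 19.2 × 310.76/20.20 = 295.38 K.
Converting, 295.38 K = 72.01°F.

72.01 °F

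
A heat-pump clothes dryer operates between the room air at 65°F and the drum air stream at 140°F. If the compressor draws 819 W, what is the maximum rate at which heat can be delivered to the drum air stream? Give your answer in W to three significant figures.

6550 W

In absolute terms T_C = 291.48 K and T_H = 333.15 K, so ΔT = 41.67 K.
COP_Carnot = T_H/ΔT = 333.15/41.67 = 7.996.
Q̇_max = COP_Carnot × Ẇ = 7.996 × 819.0 W = 6548 W.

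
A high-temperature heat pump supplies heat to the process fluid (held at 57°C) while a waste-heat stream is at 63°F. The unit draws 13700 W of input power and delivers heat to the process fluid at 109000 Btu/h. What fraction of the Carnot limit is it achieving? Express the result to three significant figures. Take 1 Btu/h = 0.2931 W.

0.281

Converting, Q̇_H = 109000 Btu/h = 31950 W, so COP_actual = Q̇_H/Ẇ = 31950/13700 = 2.332.
In absolute terms T_C = 290.37 K and T_H = 330.15 K, so ΔT = 39.78 K.
COP_Carnot = T_H/ΔT = 330.15/39.78 = 8.300.
η_II = COP_actual/COP_Carnot = 2.332/8.300 = 0.2810.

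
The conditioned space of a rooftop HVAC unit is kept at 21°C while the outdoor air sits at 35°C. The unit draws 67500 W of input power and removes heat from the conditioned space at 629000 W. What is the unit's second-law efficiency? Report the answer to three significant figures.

COP_actual = Q̇_C/Ẇ = 629000/67500 = 9.319.
In absolute terms T_C = 294.15 K and T_H = 308.15 K, so ΔT = 14.00 K.
COP_Carnot = T_C/ΔT = 294.15/14.00 = 21.01.
η_II = COP_actual/COP_Carnot = 9.319/21.01 = 0.4435.

0.444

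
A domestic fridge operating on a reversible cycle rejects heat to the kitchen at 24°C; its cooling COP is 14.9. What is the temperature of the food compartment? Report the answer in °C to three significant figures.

5.31 °C

For a Carnot refrigerator COP_R = T_C/(T_H − T_C), so T_C = COP·T_H/(1 + COP).
With T_H = 297.15 K, T_C = 14.9 × 297.15/15.90 = 278.46 K.
Converting, 278.46 K = 5.31°C.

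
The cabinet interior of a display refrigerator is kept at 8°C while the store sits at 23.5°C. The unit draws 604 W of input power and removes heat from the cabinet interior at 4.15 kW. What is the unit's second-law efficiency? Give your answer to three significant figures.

Converting, Q̇_C = 4.150 kW = 4150 W, so COP_actual = Q̇_C/Ẇ = 4150/604.0 = 6.871.
In absolute terms T_C = 281.15 K and T_H = 296.65 K, so ΔT = 15.50 K.
COP_Carnot = T_C/ΔT = 281.15/15.50 = 18.14.
η_II = COP_actual/COP_Carnot = 6.871/18.14 = 0.3788.

0.379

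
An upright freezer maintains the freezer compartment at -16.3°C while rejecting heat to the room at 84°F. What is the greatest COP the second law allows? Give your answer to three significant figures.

In absolute terms T_C = 256.85 K and T_H = 302.04 K, so ΔT = 45.19 K.
For a reversible cycle, COP_Carnot = T_C/ΔT = 256.85/45.19 = 5.684.

5.68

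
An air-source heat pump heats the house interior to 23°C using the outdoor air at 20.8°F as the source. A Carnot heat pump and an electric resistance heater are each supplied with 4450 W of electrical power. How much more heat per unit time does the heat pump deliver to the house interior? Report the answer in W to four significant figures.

40650 W

In absolute terms T_C = 266.93 K and T_H = 296.15 K, so ΔT = 29.22 K.
COP_Carnot = T_H/ΔT = 296.15/29.22 = 10.13.
The heat pump delivers Q̇_H = COP × Ẇ = 45100 W; the resistance heater delivers Ẇ = 4450 W.
Extra = (COP − 1)·Ẇ = 40650 W.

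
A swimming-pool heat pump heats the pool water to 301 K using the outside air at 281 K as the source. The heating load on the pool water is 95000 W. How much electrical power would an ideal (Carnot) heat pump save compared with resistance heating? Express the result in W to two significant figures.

89000 W

The reservoir spacing is ΔT = 301 − 281 = 20.00 K.
COP_Carnot = T_H/ΔT = 301.00/20.00 = 15.05.
Resistance heating needs Ẇ_res = Q̇_H = 95000 W; the reversible heat pump needs only Ẇ_hp = Q̇_H/COP = 6312 W.
Saving = 95000 − 6312 = 88690 W.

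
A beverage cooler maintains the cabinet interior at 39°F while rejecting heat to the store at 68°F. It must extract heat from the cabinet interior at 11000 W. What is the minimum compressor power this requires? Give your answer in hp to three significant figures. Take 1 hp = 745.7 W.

In absolute terms T_C = 277.04 K and T_H = 293.15 K, so ΔT = 16.11 K.
COP_Carnot = T_C/ΔT = 277.04/16.11 = 17.20.
Ẇ_min = Q̇/COP_Carnot = 11000/17.20 = 639.7 W = 0.8579 hp.

0.858 hp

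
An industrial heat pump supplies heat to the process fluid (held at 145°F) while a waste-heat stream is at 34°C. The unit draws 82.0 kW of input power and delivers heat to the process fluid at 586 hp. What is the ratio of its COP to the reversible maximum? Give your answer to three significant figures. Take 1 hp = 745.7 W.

Converting, Q̇_H = 586.0 hp = 437.0 kW, so COP_actual = Q̇_H/Ẇ = 437.0/82.00 = 5.329.
In absolute terms T_C = 307.15 K and T_H = 335.93 K, so ΔT = 28.78 K.
COP_Carnot = T_H/ΔT = 335.93/28.78 = 11.67.
η_II = COP_actual/COP_Carnot = 5.329/11.67 = 0.4565.

0.457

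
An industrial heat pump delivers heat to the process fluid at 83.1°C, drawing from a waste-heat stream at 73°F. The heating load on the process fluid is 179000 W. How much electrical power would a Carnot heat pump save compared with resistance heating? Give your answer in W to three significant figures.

In absolute terms T_C = 295.93 K and T_H = 356.25 K, so ΔT = 60.32 K.
COP_Carnot = T_H/ΔT = 356.25/60.32 = 5.906.
Resistance heating needs Ẇ_res = Q̇_H = 179000 W; the reversible heat pump needs only Ẇ_hp = Q̇_H/COP = 30310 W.
Saving = 179000 − 30310 = 148700 W.

149000 W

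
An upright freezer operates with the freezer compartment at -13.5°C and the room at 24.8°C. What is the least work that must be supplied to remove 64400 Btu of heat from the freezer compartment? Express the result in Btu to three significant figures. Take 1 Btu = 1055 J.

9500 Btu

In absolute terms T_C = 259.65 K and T_H = 297.95 K, so ΔT = 38.30 K.
The reversible limit is COP_R = T_C/ΔT = 6.779, so W_min = Q_C/COP = Q_C·ΔT/T_C.
W_min = 64400 × 38.30/259.65 = 9499 Btu.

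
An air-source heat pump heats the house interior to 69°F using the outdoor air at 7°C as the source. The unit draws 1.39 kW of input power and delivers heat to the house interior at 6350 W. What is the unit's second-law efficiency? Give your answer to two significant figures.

0.21

Converting, Q̇_H = 6350 W = 6.350 kW, so COP_actual = Q̇_H/Ẇ = 6.350/1.390 = 4.568.
In absolute terms T_C = 280.15 K and T_H = 293.71 K, so ΔT = 13.56 K.
COP_Carnot = T_H/ΔT = 293.71/13.56 = 21.67.
η_II = COP_actual/COP_Carnot = 4.568/21.67 = 0.2108.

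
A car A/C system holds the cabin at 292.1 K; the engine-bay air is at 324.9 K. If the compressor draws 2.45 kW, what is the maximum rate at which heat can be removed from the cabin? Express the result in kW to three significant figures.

The reservoir spacing is ΔT = 324.9 − 292.1 = 32.80 K.
COP_Carnot = T_C/ΔT = 292.10/32.80 = 8.905.
Q̇_max = COP_Carnot × Ẇ = 8.905 × 2.450 kW = 21.82 kW.

21.8 kW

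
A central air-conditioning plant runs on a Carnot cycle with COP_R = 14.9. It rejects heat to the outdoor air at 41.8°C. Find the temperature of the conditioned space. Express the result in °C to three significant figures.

22.0 °C

For a Carnot refrigerator COP_R = T_C/(T_H − T_C), so T_C = COP·T_H/(1 + COP).
With T_H = 314.95 K, T_C = 14.9 × 314.95/15.90 = 295.14 K.
Converting, 295.14 K = 21.99°C.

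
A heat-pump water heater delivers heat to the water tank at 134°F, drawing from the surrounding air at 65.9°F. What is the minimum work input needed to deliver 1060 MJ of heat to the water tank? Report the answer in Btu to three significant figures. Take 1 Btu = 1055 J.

115000 Btu

In absolute terms T_C = 291.98 K and T_H = 329.82 K, so ΔT = 37.83 K.
The reversible limit is COP_HP = T_H/ΔT = 8.718, so W_min = Q_H/COP = Q_H·ΔT/T_H.
W_min = 1060 × 37.83/329.82 = 121.6 MJ = 115300 Btu.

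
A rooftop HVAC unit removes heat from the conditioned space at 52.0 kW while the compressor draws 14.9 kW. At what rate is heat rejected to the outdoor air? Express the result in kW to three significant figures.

For a cyclic device the first law requires Q̇_H = Q̇_C + Ẇ.
Q̇_H = Q̇_C + Ẇ = 66.90 kW.

66.9 kW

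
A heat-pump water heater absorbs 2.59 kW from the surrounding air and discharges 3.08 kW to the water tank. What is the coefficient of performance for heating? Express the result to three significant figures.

The first law gives Q̇_H = Q̇_C + Ẇ, so the three rates are Q̇_C = 2.590, Q̇_H = 3.080, Ẇ = 0.4900 kW.
COP_HP = Q̇_H/Ẇ = 3.080/0.4900 = 6.286.

6.29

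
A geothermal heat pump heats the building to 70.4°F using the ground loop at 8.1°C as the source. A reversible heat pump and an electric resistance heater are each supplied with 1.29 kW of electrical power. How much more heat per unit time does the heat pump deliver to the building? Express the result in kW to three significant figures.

27.4 kW

In absolute terms T_C = 281.25 K and T_H = 294.48 K, so ΔT = 13.23 K.
COP_Carnot = T_H/ΔT = 294.48/13.23 = 22.25.
The heat pump delivers Q̇_H = COP × Ẇ = 28.71 kW; the resistance heater delivers Ẇ = 1.290 kW.
Extra = (COP − 1)·Ẇ = 27.42 kW.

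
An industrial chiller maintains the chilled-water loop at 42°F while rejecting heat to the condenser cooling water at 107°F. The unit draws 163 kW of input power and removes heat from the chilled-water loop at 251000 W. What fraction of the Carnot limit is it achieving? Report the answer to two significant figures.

0.20

Converting, Q̇_C = 251000 W = 251.0 kW, so COP_actual = Q̇_C/Ẇ = 251.0/163.0 = 1.540.
In absolute terms T_C = 278.71 K and T_H = 314.82 K, so ΔT = 36.11 K.
COP_Carnot = T_C/ΔT = 278.71/36.11 = 7.718.
η_II = COP_actual/COP_Carnot = 1.540/7.718 = 0.1995.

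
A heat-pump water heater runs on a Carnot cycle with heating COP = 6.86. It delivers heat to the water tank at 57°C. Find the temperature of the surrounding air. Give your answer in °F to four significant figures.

COP_HP = T_H/(T_H − T_C) gives T_H − T_C = T_H/COP.
With T_H = 330.15 K, T_C = 330.15 × (1 − 1/6.86) = 282.02 K.
Converting, 282.02 K = 47.97°F.

47.97 °F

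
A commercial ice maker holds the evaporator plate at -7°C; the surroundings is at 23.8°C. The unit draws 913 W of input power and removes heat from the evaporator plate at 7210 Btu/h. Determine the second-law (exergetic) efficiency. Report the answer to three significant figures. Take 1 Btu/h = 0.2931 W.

0.268

Converting, Q̇_C = 7210 Btu/h = 2113 W, so COP_actual = Q̇_C/Ẇ = 2113/913.0 = 2.315.
In absolute terms T_C = 266.15 K and T_H = 296.95 K, so ΔT = 30.80 K.
COP_Carnot = T_C/ΔT = 266.15/30.80 = 8.641.
η_II = COP_actual/COP_Carnot = 2.315/8.641 = 0.2679.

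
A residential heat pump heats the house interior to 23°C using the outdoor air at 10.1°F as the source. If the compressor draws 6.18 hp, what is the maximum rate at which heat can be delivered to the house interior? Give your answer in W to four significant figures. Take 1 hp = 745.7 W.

In absolute terms T_C = 260.98 K and T_H = 296.15 K, so ΔT = 35.17 K.
COP_Carnot = T_H/ΔT = 296.15/35.17 = 8.421.
Q̇_max = COP_Carnot × Ẇ = 8.421 × 6.180 hp = 52.04 hp = 38810 W.

38810 W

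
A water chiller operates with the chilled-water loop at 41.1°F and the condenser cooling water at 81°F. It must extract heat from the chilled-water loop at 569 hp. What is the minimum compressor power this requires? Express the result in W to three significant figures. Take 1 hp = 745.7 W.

33800 W

In absolute terms T_C = 278.21 K and T_H = 300.37 K, so ΔT = 22.17 K.
COP_Carnot = T_C/ΔT = 278.21/22.17 = 12.55.
Ẇ_min = Q̇/COP_Carnot = 569.0/12.55 = 45.34 hp = 33810 W.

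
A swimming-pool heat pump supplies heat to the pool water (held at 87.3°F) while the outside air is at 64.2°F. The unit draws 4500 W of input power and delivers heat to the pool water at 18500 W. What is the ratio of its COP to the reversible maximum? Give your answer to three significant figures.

COP_actual = Q̇_H/Ẇ = 18500/4500 = 4.111.
In absolute terms T_C = 291.04 K and T_H = 303.87 K, so ΔT = 12.83 K.
COP_Carnot = T_H/ΔT = 303.87/12.83 = 23.68.
η_II = COP_actual/COP_Carnot = 4.111/23.68 = 0.1736.

0.174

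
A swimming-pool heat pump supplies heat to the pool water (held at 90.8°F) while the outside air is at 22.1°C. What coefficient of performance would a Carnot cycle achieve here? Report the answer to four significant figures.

28.94

In absolute terms T_C = 295.25 K and T_H = 305.82 K, so ΔT = 10.57 K.
For a reversible cycle, COP_Carnot = T_H/ΔT = 305.82/10.57 = 28.94.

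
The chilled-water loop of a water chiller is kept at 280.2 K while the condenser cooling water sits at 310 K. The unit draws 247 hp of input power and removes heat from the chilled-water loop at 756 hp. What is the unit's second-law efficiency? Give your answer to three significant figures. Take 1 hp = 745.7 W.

0.326

COP_actual = Q̇_C/Ẇ = 756.0/247.0 = 3.061.
The reservoir spacing is ΔT = 310 − 280.2 = 29.80 K.
COP_Carnot = T_C/ΔT = 280.20/29.80 = 9.403.
η_II = COP_actual/COP_Carnot = 3.061/9.403 = 0.3255.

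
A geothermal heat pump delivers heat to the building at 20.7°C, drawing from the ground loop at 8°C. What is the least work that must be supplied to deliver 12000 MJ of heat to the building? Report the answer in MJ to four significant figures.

518.6 MJ

In absolute terms T_C = 281.15 K and T_H = 293.85 K, so ΔT = 12.70 K.
The reversible limit is COP_HP = T_H/ΔT = 23.14, so W_min = Q_H/COP = Q_H·ΔT/T_H.
W_min = 12000 × 12.70/293.85 = 518.6 MJ.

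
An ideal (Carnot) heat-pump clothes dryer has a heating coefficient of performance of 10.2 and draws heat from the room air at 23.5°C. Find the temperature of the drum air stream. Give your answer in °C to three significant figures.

55.7 °C

COP_HP = T_H/(T_H − T_C) rearranges to T_H = COP·T_C/(COP − 1).
With T_C = 296.65 K, T_H = 10.2 × 296.65/9.200 = 328.89 K.
Converting, 328.89 K = 55.74°C.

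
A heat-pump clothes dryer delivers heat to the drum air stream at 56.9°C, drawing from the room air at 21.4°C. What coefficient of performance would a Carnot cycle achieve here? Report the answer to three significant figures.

In absolute terms T_C = 294.55 K and T_H = 330.05 K, so ΔT = 35.50 K.
For a reversible cycle, COP_Carnot = T_H/ΔT = 330.05/35.50 = 9.297.

9.30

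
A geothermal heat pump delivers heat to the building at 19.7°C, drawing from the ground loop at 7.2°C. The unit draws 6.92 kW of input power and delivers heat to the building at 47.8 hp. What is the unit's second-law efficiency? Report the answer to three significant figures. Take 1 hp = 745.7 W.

0.220

Converting, Q̇_H = 47.80 hp = 35.64 kW, so COP_actual = Q̇_H/Ẇ = 35.64/6.920 = 5.151.
In absolute terms T_C = 280.35 K and T_H = 292.85 K, so ΔT = 12.50 K.
COP_Carnot = T_H/ΔT = 292.85/12.50 = 23.43.
η_II = COP_actual/COP_Carnot = 5.151/23.43 = 0.2199.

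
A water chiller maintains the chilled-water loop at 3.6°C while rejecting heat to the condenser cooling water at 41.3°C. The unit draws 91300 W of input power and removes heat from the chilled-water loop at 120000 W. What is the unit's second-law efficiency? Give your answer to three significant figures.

0.179

COP_actual = Q̇_C/Ẇ = 120000/91300 = 1.314.
In absolute terms T_C = 276.75 K and T_H = 314.45 K, so ΔT = 37.70 K.
COP_Carnot = T_C/ΔT = 276.75/37.70 = 7.341.
η_II = COP_actual/COP_Carnot = 1.314/7.341 = 0.1790.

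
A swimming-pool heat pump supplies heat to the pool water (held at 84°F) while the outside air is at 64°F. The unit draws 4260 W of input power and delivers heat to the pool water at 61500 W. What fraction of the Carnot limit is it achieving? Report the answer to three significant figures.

COP_actual = Q̇_H/Ẇ = 61500/4260 = 14.44.
In absolute terms T_C = 290.93 K and T_H = 302.04 K, so ΔT = 11.11 K.
COP_Carnot = T_H/ΔT = 302.04/11.11 = 27.18.
η_II = COP_actual/COP_Carnot = 14.44/27.18 = 0.5311.

0.531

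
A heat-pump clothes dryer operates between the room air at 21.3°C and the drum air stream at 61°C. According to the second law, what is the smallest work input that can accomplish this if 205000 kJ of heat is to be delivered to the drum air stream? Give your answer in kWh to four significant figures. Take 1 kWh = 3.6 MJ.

In absolute terms T_C = 294.45 K and T_H = 334.15 K, so ΔT = 39.70 K.
The reversible limit is COP_HP = T_H/ΔT = 8.417, so W_min = Q_H/COP = Q_H·ΔT/T_H.
W_min = 205000 × 39.70/334.15 = 24360 kJ = 6.766 kWh.

6.766 kWh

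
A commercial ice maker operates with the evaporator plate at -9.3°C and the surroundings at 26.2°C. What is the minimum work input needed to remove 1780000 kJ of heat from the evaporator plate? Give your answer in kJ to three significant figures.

In absolute terms T_C = 263.85 K and T_H = 299.35 K, so ΔT = 35.50 K.
The reversible limit is COP_R = T_C/ΔT = 7.432, so W_min = Q_C/COP = Q_C·ΔT/T_C.
W_min = 1780000 × 35.50/263.85 = 239500 kJ.

239000 kJ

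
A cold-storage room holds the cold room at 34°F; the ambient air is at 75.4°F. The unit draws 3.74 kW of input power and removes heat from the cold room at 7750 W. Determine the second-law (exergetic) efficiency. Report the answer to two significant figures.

0.17

Converting, Q̇_C = 7750 W = 7.750 kW, so COP_actual = Q̇_C/Ẇ = 7.750/3.740 = 2.072.
In absolute terms T_C = 274.26 K and T_H = 297.26 K, so ΔT = 23.00 K.
COP_Carnot = T_C/ΔT = 274.26/23.00 = 11.92.
η_II = COP_actual/COP_Carnot = 2.072/11.92 = 0.1738.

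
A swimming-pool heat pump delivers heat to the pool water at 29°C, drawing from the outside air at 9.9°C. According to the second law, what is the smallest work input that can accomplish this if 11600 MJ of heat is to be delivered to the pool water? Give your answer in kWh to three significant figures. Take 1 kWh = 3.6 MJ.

In absolute terms T_C = 283.05 K and T_H = 302.15 K, so ΔT = 19.10 K.
The reversible limit is COP_HP = T_H/ΔT = 15.82, so W_min = Q_H/COP = Q_H·ΔT/T_H.
W_min = 11600 × 19.10/302.15 = 733.3 MJ = 203.7 kWh.

204 kWh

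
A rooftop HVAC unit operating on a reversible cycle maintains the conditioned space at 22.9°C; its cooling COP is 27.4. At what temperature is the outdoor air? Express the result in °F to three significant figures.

92.7 °F

COP_R = T_C/(T_H − T_C) gives T_H − T_C = T_C/COP.
With T_C = 296.05 K, T_H = 296.05 × (1 + 1/27.4) = 306.85 K.
Converting, 306.85 K = 92.67°F.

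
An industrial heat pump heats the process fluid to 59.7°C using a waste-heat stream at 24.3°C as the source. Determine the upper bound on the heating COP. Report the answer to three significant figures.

9.40

In absolute terms T_C = 297.45 K and T_H = 332.85 K, so ΔT = 35.40 K.
For a reversible cycle, COP_Carnot = T_H/ΔT = 332.85/35.40 = 9.403.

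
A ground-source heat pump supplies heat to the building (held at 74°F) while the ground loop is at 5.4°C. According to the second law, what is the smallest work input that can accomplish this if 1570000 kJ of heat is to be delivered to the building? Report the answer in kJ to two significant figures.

In absolute terms T_C = 278.55 K and T_H = 296.48 K, so ΔT = 17.93 K.
The reversible limit is COP_HP = T_H/ΔT = 16.53, so W_min = Q_H/COP = Q_H·ΔT/T_H.
W_min = 1570000 × 17.93/296.48 = 94960 kJ.

95000 kJ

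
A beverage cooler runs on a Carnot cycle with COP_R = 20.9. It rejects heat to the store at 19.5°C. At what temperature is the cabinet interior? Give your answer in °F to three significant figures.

43.0 °F

For a Carnot refrigerator COP_R = T_C/(T_H − T_C), so T_C = COP·T_H/(1 + COP).
With T_H = 292.65 K, T_C = 20.9 × 292.65/21.90 = 279.29 K.
Converting, 279.29 K = 43.05°F.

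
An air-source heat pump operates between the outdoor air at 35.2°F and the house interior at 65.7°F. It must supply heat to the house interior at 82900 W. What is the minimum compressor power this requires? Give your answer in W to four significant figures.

In absolute terms T_C = 274.93 K and T_H = 291.87 K, so ΔT = 16.94 K.
COP_Carnot = T_H/ΔT = 291.87/16.94 = 17.23.
Ẇ_min = Q̇/COP_Carnot = 82900/17.23 = 4813 W.

4813 W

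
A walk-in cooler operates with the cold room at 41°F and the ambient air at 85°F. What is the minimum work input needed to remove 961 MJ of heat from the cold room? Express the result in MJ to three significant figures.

In absolute terms T_C = 278.15 K and T_H = 302.59 K, so ΔT = 24.44 K.
The reversible limit is COP_R = T_C/ΔT = 11.38, so W_min = Q_C/COP = Q_C·ΔT/T_C.
W_min = 961.0 × 24.44/278.15 = 84.45 MJ.

84.5 MJ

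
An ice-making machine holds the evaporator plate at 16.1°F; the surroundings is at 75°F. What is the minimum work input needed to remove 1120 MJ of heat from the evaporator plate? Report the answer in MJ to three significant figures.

139 MJ

In absolute terms T_C = 264.32 K and T_H = 297.04 K, so ΔT = 32.72 K.
The reversible limit is COP_R = T_C/ΔT = 8.078, so W_min = Q_C/COP = Q_C·ΔT/T_C.
W_min = 1120 × 32.72/264.32 = 138.7 MJ.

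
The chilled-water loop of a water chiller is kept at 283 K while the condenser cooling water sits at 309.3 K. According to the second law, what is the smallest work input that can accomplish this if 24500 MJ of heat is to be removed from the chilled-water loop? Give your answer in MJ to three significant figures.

The reservoir spacing is ΔT = 309.3 − 283 = 26.30 K.
The reversible limit is COP_R = T_C/ΔT = 10.76, so W_min = Q_C/COP = Q_C·ΔT/T_C.
W_min = 24500 × 26.30/283.00 = 2277 MJ.

2280 MJ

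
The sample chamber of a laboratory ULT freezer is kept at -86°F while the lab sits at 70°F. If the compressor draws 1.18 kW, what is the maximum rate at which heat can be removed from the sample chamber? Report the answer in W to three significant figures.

In absolute terms T_C = 207.59 K and T_H = 294.26 K, so ΔT = 86.67 K.
COP_Carnot = T_C/ΔT = 207.59/86.67 = 2.395.
Q̇_max = COP_Carnot × Ẇ = 2.395 × 1.180 kW = 2.826 kW = 2826 W.

2830 W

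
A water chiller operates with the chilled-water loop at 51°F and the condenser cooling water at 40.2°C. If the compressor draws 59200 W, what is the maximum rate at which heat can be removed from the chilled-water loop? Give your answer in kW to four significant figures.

566.6 kW

In absolute terms T_C = 283.71 K and T_H = 313.35 K, so ΔT = 29.64 K.
COP_Carnot = T_C/ΔT = 283.71/29.64 = 9.570.
Q̇_max = COP_Carnot × Ẇ = 9.570 × 59200 W = 566600 W = 566.6 kW.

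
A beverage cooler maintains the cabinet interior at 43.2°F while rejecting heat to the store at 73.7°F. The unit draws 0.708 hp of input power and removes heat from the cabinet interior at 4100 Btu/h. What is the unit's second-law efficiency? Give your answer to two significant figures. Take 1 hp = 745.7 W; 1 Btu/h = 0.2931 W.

Converting, Q̇_C = 4100 Btu/h = 1.612 hp, so COP_actual = Q̇_C/Ẇ = 1.612/0.7080 = 2.276.
In absolute terms T_C = 279.37 K and T_H = 296.32 K, so ΔT = 16.94 K.
COP_Carnot = T_C/ΔT = 279.37/16.94 = 16.49.
η_II = COP_actual/COP_Carnot = 2.276/16.49 = 0.1381.

0.14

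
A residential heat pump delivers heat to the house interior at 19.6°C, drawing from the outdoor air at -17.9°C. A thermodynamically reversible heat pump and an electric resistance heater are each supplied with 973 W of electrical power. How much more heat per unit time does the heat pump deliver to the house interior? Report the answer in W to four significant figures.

6623 W

In absolute terms T_C = 255.25 K and T_H = 292.75 K, so ΔT = 37.50 K.
COP_Carnot = T_H/ΔT = 292.75/37.50 = 7.807.
The heat pump delivers Q̇_H = COP × Ẇ = 7596 W; the resistance heater delivers Ẇ = 973.0 W.
Extra = (COP − 1)·Ẇ = 6623 W.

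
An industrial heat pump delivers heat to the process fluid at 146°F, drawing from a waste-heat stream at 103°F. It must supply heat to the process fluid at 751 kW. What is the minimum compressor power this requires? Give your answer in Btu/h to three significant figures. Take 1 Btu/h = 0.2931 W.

In absolute terms T_C = 312.59 K and T_H = 336.48 K, so ΔT = 23.89 K.
COP_Carnot = T_H/ΔT = 336.48/23.89 = 14.09.
Ẇ_min = Q̇/COP_Carnot = 751.0/14.09 = 53.32 kW = 181900 Btu/h.

182000 Btu/h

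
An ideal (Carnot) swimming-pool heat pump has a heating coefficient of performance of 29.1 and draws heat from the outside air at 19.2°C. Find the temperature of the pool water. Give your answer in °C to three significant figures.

29.6 °C

COP_HP = T_H/(T_H − T_C) rearranges to T_H = COP·T_C/(COP − 1).
With T_C = 292.35 K, T_H = 29.1 × 292.35/28.10 = 302.75 K.
Converting, 302.75 K = 29.60°C.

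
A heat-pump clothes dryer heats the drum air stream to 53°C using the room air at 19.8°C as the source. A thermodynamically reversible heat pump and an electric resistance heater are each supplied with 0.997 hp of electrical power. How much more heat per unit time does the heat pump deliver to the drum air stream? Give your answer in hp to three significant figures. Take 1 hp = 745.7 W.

8.80 hp

In absolute terms T_C = 292.95 K and T_H = 326.15 K, so ΔT = 33.20 K.
COP_Carnot = T_H/ΔT = 326.15/33.20 = 9.824.
The heat pump delivers Q̇_H = COP × Ẇ = 9.794 hp; the resistance heater delivers Ẇ = 0.9970 hp.
Extra = (COP − 1)·Ẇ = 8.797 hp.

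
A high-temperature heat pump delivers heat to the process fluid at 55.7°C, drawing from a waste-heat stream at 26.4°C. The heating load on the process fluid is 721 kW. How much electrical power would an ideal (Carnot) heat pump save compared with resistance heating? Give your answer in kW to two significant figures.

In absolute terms T_C = 299.55 K and T_H = 328.85 K, so ΔT = 29.30 K.
COP_Carnot = T_H/ΔT = 328.85/29.30 = 11.22.
Resistance heating needs Ẇ_res = Q̇_H = 721.0 kW; the reversible heat pump needs only Ẇ_hp = Q̇_H/COP = 64.24 kW.
Saving = 721.0 − 64.24 = 656.8 kW.

660 kW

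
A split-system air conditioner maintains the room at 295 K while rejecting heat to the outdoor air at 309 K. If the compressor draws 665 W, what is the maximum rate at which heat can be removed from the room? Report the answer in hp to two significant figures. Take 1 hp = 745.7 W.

The reservoir spacing is ΔT = 309 − 295 = 14.00 K.
COP_Carnot = T_C/ΔT = 295.00/14.00 = 21.07.
Q̇_max = COP_Carnot × Ẇ = 21.07 × 665.0 W = 14010 W = 18.79 hp.

19 hp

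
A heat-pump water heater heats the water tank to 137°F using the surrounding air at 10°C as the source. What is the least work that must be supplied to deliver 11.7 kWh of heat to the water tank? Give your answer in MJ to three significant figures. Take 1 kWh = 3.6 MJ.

6.14 MJ

In absolute terms T_C = 283.15 K and T_H = 331.48 K, so ΔT = 48.33 K.
The reversible limit is COP_HP = T_H/ΔT = 6.858, so W_min = Q_H/COP = Q_H·ΔT/T_H.
W_min = 11.70 × 48.33/331.48 = 1.706 kWh = 6.141 MJ.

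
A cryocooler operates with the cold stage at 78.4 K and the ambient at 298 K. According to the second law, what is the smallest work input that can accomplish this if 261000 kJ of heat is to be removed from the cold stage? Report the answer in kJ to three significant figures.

731000 kJ

The reservoir spacing is ΔT = 298 − 78.4 = 219.6 K.
The reversible limit is COP_R = T_C/ΔT = 0.3570, so W_min = Q_C/COP = Q_C·ΔT/T_C.
W_min = 261000 × 219.6/78.40 = 731100 kJ.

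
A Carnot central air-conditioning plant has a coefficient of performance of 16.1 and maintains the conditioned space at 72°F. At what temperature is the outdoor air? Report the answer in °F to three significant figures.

105 °F

COP_R = T_C/(T_H − T_C) gives T_H − T_C = T_C/COP.
With T_C = 295.37 K, T_H = 295.37 × (1 + 1/16.1) = 313.72 K.
Converting, 313.72 K = 105.02°F.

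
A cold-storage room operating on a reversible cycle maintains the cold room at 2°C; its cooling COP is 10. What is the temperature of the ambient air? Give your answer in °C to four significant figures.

COP_R = T_C/(T_H − T_C) gives T_H − T_C = T_C/COP.
With T_C = 275.15 K, T_H = 275.15 × (1 + 1/10) = 302.67 K.
Converting, 302.67 K = 29.52°C.

29.52 °C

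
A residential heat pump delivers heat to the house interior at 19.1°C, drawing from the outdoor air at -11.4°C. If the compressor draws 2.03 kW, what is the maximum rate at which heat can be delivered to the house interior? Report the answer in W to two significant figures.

In absolute terms T_C = 261.75 K and T_H = 292.25 K, so ΔT = 30.50 K.
COP_Carnot = T_H/ΔT = 292.25/30.50 = 9.582.
Q̇_max = COP_Carnot × Ẇ = 9.582 × 2.030 kW = 19.45 kW = 19450 W.

19000 W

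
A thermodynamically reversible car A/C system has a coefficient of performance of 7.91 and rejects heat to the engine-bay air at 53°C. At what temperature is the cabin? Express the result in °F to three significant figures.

61.5 °F

For a Carnot refrigerator COP_R = T_C/(T_H − T_C), so T_C = COP·T_H/(1 + COP).
With T_H = 326.15 K, T_C = 7.91 × 326.15/8.910 = 289.55 K.
Converting, 289.55 K = 61.51°F.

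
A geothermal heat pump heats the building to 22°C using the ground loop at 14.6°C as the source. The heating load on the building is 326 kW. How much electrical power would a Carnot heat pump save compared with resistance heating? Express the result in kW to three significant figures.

In absolute terms T_C = 287.75 K and T_H = 295.15 K, so ΔT = 7.400 K.
COP_Carnot = T_H/ΔT = 295.15/7.400 = 39.89.
Resistance heating needs Ẇ_res = Q̇_H = 326.0 kW; the reversible heat pump needs only Ẇ_hp = Q̇_H/COP = 8.173 kW.
Saving = 326.0 − 8.173 = 317.8 kW.

318 kW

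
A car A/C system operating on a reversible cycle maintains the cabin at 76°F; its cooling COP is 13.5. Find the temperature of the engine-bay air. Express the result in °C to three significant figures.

COP_R = T_C/(T_H − T_C) gives T_H − T_C = T_C/COP.
With T_C = 297.59 K, T_H = 297.59 × (1 + 1/13.5) = 319.64 K.
Converting, 319.64 K = 46.49°C.

46.5 °C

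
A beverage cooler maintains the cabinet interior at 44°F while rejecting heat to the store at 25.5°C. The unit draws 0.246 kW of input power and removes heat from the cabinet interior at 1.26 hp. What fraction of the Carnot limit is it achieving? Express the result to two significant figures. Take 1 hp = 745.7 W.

0.26

Converting, Q̇_C = 1.260 hp = 0.9396 kW, so COP_actual = Q̇_C/Ẇ = 0.9396/0.2460 = 3.819.
In absolute terms T_C = 279.82 K and T_H = 298.65 K, so ΔT = 18.83 K.
COP_Carnot = T_C/ΔT = 279.82/18.83 = 14.86.
η_II = COP_actual/COP_Carnot = 3.819/14.86 = 0.2571.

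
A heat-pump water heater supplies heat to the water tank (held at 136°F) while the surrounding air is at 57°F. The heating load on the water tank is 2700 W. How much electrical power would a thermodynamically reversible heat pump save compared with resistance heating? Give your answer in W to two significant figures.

In absolute terms T_C = 287.04 K and T_H = 330.93 K, so ΔT = 43.89 K.
COP_Carnot = T_H/ΔT = 330.93/43.89 = 7.540.
Resistance heating needs Ẇ_res = Q̇_H = 2700 W; the reversible heat pump needs only Ẇ_hp = Q̇_H/COP = 358.1 W.
Saving = 2700 − 358.1 = 2342 W.

2300 W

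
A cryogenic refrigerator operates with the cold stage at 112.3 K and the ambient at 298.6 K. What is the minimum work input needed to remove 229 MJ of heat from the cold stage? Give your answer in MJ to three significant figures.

The reservoir spacing is ΔT = 298.6 − 112.3 = 186.3 K.
The reversible limit is COP_R = T_C/ΔT = 0.6028, so W_min = Q_C/COP = Q_C·ΔT/T_C.
W_min = 229.0 × 186.3/112.30 = 379.9 MJ.

380 MJ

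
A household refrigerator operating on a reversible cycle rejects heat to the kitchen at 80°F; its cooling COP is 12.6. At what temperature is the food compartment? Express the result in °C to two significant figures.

For a Carnot refrigerator COP_R = T_C/(T_H − T_C), so T_C = COP·T_H/(1 + COP).
With T_H = 299.82 K, T_C = 12.6 × 299.82/13.60 = 277.77 K.
Converting, 277.77 K = 4.62°C.

4.6 °C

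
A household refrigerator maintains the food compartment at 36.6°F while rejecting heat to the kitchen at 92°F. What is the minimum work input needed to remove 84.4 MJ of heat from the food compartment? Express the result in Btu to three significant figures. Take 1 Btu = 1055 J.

In absolute terms T_C = 275.71 K and T_H = 306.48 K, so ΔT = 30.78 K.
The reversible limit is COP_R = T_C/ΔT = 8.958, so W_min = Q_C/COP = Q_C·ΔT/T_C.
W_min = 84.40 × 30.78/275.71 = 9.422 MJ = 8931 Btu.

8930 Btu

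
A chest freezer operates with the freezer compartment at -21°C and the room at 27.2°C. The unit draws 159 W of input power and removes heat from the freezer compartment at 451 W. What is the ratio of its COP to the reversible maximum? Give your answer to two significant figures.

COP_actual = Q̇_C/Ẇ = 451.0/159.0 = 2.836.
In absolute terms T_C = 252.15 K and T_H = 300.35 K, so ΔT = 48.20 K.
COP_Carnot = T_C/ΔT = 252.15/48.20 = 5.231.
η_II = COP_actual/COP_Carnot = 2.836/5.231 = 0.5422.

0.54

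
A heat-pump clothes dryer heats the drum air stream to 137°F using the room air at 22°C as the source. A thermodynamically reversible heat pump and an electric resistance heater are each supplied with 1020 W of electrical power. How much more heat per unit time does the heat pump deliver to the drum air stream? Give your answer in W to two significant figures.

8300 W

In absolute terms T_C = 295.15 K and T_H = 331.48 K, so ΔT = 36.33 K.
COP_Carnot = T_H/ΔT = 331.48/36.33 = 9.123.
The heat pump delivers Q̇_H = COP × Ẇ = 9306 W; the resistance heater delivers Ẇ = 1020 W.
Extra = (COP − 1)·Ẇ = 8286 W.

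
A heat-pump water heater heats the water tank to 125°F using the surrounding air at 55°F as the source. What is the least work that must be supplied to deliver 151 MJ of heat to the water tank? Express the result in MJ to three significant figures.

In absolute terms T_C = 285.93 K and T_H = 324.82 K, so ΔT = 38.89 K.
The reversible limit is COP_HP = T_H/ΔT = 8.352, so W_min = Q_H/COP = Q_H·ΔT/T_H.
W_min = 151.0 × 38.89/324.82 = 18.08 MJ.

18.1 MJ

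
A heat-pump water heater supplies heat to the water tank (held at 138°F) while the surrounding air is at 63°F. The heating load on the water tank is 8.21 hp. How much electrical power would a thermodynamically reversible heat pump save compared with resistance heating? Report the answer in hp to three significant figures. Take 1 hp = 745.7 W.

7.18 hp

In absolute terms T_C = 290.37 K and T_H = 332.04 K, so ΔT = 41.67 K.
COP_Carnot = T_H/ΔT = 332.04/41.67 = 7.969.
Resistance heating needs Ẇ_res = Q̇_H = 8.210 hp; the reversible heat pump needs only Ẇ_hp = Q̇_H/COP = 1.030 hp.
Saving = 8.210 − 1.030 = 7.180 hp.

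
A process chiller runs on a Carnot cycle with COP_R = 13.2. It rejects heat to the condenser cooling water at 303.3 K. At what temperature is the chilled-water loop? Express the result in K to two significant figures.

For a Carnot refrigerator COP_R = T_C/(T_H − T_C), so T_C = COP·T_H/(1 + COP).
With T_H = 303.30 K, T_C = 13.2 × 303.30/14.20 = 281.94 K.

280 K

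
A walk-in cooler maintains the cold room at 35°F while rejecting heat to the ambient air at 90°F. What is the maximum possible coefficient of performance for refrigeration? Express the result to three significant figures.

8.99

In absolute terms T_C = 274.82 K and T_H = 305.37 K, so ΔT = 30.56 K.
For a reversible cycle, COP_Carnot = T_C/ΔT = 274.82/30.56 = 8.994.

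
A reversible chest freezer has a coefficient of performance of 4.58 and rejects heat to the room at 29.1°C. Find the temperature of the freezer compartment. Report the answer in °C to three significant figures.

For a Carnot refrigerator COP_R = T_C/(T_H − T_C), so T_C = COP·T_H/(1 + COP).
With T_H = 302.25 K, T_C = 4.58 × 302.25/5.580 = 248.08 K.
Converting, 248.08 K = -25.07°C.

-25.1 °C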